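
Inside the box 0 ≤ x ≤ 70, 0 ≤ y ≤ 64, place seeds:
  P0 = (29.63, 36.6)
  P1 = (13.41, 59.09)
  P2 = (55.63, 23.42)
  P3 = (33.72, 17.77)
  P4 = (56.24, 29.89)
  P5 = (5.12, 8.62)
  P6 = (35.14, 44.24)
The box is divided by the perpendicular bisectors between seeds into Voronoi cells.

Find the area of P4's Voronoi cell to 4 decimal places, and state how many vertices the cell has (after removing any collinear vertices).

Area of P4's cell: 688.2913 (6 vertices)

1. box [0,70]×[0,64]: [(0, 0) (70, 0) (70, 64) (0, 64)]
2. ⊥bis P4·P0 via (42.935,33.245): [(34.5519, 0) (70, 0) (70, 64) (50.6902, 64)]  |A|=1752.2522
3. ⊥bis P4·P1 via (34.825,44.49): [(34.5519, 0) (70, 0) (70, 64) (50.6902, 64)]  |A|=1752.2522
4. ⊥bis P4·P2 via (55.935,26.655): [(41.6137, 28.0052) (70, 25.3289) (70, 64) (50.6902, 64)]  |A|=896.3894
5. ⊥bis P4·P3 via (44.98,23.83): [(41.9708, 29.4213) (42.7928, 27.8941) (70, 25.3289) (70, 64) (50.6902, 64)]  |A|=895.5347
6. ⊥bis P4·P5 via (30.68,19.255): [(41.9708, 29.4213) (42.7928, 27.8941) (70, 25.3289) (70, 64) (50.6902, 64)]  |A|=895.5347
7. ⊥bis P4·P6 via (45.69,37.065): [(42.8425, 32.878) (41.9708, 29.4213) (42.7928, 27.8941) (70, 25.3289) (70, 64) (64.0084, 64)]  |A|=688.2913
8. canonical 6-gon: [(42.8425, 32.878) (41.9708, 29.4213) (42.7928, 27.8941) (70, 25.3289) (70, 64) (64.0084, 64)]
9. shoelace: 688.2913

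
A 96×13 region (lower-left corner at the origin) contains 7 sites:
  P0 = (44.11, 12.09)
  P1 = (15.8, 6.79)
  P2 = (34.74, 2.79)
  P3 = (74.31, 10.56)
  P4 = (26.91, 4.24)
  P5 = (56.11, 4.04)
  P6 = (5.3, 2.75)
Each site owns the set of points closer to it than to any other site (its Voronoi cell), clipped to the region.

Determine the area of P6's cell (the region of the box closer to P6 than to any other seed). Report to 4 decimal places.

1. box [0,96]×[0,13]: [(0, 0) (96, 0) (96, 13) (0, 13)]
2. ⊥bis P6·P0 via (24.705,7.42): [(0, 0) (26.4907, 0) (23.3621, 13) (0, 13)]  |A|=324.0433
3. ⊥bis P6·P1 via (10.55,4.77): [(0, 0) (12.3853, 0) (7.3834, 13) (0, 13)]  |A|=128.4967
4. ⊥bis P6·P2 via (20.02,2.77): [(0, 0) (12.3853, 0) (7.3834, 13) (0, 13)]  |A|=128.4967
5. ⊥bis P6·P3 via (39.805,6.655): [(0, 0) (12.3853, 0) (7.3834, 13) (0, 13)]  |A|=128.4967
6. ⊥bis P6·P4 via (16.105,3.495): [(0, 0) (12.3853, 0) (7.3834, 13) (0, 13)]  |A|=128.4967
7. ⊥bis P6·P5 via (30.705,3.395): [(0, 0) (12.3853, 0) (7.3834, 13) (0, 13)]  |A|=128.4967
8. canonical 4-gon: [(0, 0) (12.3853, 0) (7.3834, 13) (0, 13)]
9. shoelace: 128.4967

Area of P6's cell: 128.4967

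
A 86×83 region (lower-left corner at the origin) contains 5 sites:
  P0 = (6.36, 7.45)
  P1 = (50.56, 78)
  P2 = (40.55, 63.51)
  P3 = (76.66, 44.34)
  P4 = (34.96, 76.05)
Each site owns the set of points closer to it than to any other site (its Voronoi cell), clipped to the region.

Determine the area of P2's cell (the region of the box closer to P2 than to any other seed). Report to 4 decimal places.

1. box [0,86]×[0,83]: [(0, 0) (86, 0) (86, 83) (0, 83)]
2. ⊥bis P2·P0 via (23.455,35.48): [(0, 49.7848) (81.6302, 0) (86, 0) (86, 83) (0, 83)]  |A|=5106.0298
3. ⊥bis P2·P1 via (45.555,70.755): [(0, 49.7848) (81.6302, 0) (86, 0) (86, 42.8147) (27.8297, 83) (0, 83)]  |A|=3937.2357
4. ⊥bis P2·P3 via (58.605,53.925): [(0, 49.7848) (42.6108, 23.7972) (61.6405, 59.6428) (27.8297, 83) (0, 83)]  |A|=2359.6852
5. ⊥bis P2·P4 via (37.755,69.78): [(0, 52.9498) (0, 49.7848) (42.6108, 23.7972) (61.6405, 59.6428) (43.3537, 72.2757)]  |A|=1559.0659
6. canonical 5-gon: [(0, 52.9498) (0, 49.7848) (42.6108, 23.7972) (61.6405, 59.6428) (43.3537, 72.2757)]
7. shoelace: 1559.0659

Area of P2's cell: 1559.0659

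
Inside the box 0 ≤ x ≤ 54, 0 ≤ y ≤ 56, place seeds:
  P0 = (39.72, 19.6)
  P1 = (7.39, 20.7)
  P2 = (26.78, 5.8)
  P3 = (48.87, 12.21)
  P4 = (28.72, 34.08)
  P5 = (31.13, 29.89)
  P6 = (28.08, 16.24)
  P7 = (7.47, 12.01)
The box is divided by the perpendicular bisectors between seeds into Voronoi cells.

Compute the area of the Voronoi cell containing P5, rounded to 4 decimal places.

Area of P5's cell: 256.3163

1. box [0,54]×[0,56]: [(0, 0) (54, 0) (54, 56) (0, 56)]
2. ⊥bis P5·P0 via (35.425,24.745): [(0, 0) (5.7829, 0) (54, 40.2512) (54, 56) (0, 56)]  |A|=2053.5999
3. ⊥bis P5·P1 via (19.26,25.295): [(23.3689, 14.6807) (54, 40.2512) (54, 56) (7.3738, 56)]  |A|=1204.4826
4. ⊥bis P5·P2 via (28.955,17.845): [(21.6321, 19.1673) (27.4788, 18.1116) (54, 40.2512) (54, 56) (7.3738, 56)]  |A|=1192.2834
5. ⊥bis P5·P3 via (40,21.05): [(21.6321, 19.1673) (27.4788, 18.1116) (54, 40.2512) (54, 56) (7.3738, 56)]  |A|=1192.2834
6. ⊥bis P5·P4 via (29.925,31.985): [(19.0841, 25.7495) (21.6321, 19.1673) (27.4788, 18.1116) (54, 40.2512) (54, 45.8324)]  |A|=309.5454
7. ⊥bis P5·P6 via (29.605,23.065): [(19.0841, 25.7495) (19.2255, 25.3842) (32.6086, 22.3939) (54, 40.2512) (54, 45.8324)]  |A|=256.3163
8. ⊥bis P5·P7 via (19.3,20.95): [(19.0841, 25.7495) (19.2255, 25.3842) (32.6086, 22.3939) (54, 40.2512) (54, 45.8324)]  |A|=256.3163
9. canonical 5-gon: [(19.0841, 25.7495) (19.2255, 25.3842) (32.6086, 22.3939) (54, 40.2512) (54, 45.8324)]
10. shoelace: 256.3163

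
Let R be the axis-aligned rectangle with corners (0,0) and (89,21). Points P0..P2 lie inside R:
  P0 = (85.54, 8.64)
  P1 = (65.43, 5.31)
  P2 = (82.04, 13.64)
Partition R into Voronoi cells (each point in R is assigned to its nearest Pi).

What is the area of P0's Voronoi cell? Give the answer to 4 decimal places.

1. box [0,89]×[0,21]: [(0, 0) (89, 0) (89, 21) (0, 21)]
2. ⊥bis P0·P1 via (75.485,6.975): [(76.64, 0) (89, 0) (89, 21) (73.1626, 21)]  |A|=296.0727
3. ⊥bis P0·P2 via (83.79,11.14): [(75.7296, 5.4977) (76.64, 0) (89, 0) (89, 14.787)]  |A|=132.0906
4. canonical 4-gon: [(75.7296, 5.4977) (76.64, 0) (89, 0) (89, 14.787)]
5. shoelace: 132.0906

Area of P0's cell: 132.0906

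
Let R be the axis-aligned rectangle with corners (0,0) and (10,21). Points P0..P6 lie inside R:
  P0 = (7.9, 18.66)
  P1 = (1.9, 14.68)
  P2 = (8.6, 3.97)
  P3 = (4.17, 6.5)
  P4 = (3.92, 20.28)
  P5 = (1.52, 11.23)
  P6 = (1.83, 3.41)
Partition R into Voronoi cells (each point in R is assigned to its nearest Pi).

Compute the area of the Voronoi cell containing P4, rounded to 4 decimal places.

1. box [0,10]×[0,21]: [(0, 0) (10, 0) (10, 21) (0, 21)]
2. ⊥bis P4·P0 via (5.91,19.47): [(0, 4.9504) (6.5328, 21) (0, 21)]  |A|=52.4242
3. ⊥bis P4·P1 via (2.91,17.48): [(0, 18.5297) (4.8196, 16.7912) (6.5328, 21) (0, 21)]  |A|=19.7006
4. ⊥bis P4·P2 via (6.26,12.125): [(0, 18.5297) (4.8196, 16.7912) (6.5328, 21) (0, 21)]  |A|=19.7006
5. ⊥bis P4·P3 via (4.045,13.39): [(0, 18.5297) (4.8196, 16.7912) (6.5328, 21) (0, 21)]  |A|=19.7006
6. ⊥bis P4·P5 via (2.72,15.755): [(0, 18.5297) (4.8196, 16.7912) (6.5328, 21) (0, 21)]  |A|=19.7006
7. ⊥bis P4·P6 via (2.875,11.845): [(0, 18.5297) (4.8196, 16.7912) (6.5328, 21) (0, 21)]  |A|=19.7006
8. canonical 4-gon: [(0, 18.5297) (4.8196, 16.7912) (6.5328, 21) (0, 21)]
9. shoelace: 19.7006

Area of P4's cell: 19.7006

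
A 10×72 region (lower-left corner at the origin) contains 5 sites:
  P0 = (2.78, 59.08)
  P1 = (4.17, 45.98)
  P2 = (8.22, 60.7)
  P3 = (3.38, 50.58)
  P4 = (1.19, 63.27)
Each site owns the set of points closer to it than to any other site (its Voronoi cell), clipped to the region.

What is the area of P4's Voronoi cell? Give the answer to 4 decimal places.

1. box [0,10]×[0,72]: [(0, 0) (10, 0) (10, 72) (0, 72)]
2. ⊥bis P4·P0 via (1.985,61.175): [(0, 60.4217) (10, 64.2165) (10, 72) (0, 72)]  |A|=96.8088
3. ⊥bis P4·P1 via (2.68,54.625): [(0, 60.4217) (10, 64.2165) (10, 72) (0, 72)]  |A|=96.8088
4. ⊥bis P4·P2 via (4.705,61.985): [(0, 60.4217) (4.7993, 62.243) (8.3662, 72) (0, 72)]  |A|=68.5987
5. ⊥bis P4·P3 via (2.285,56.925): [(0, 60.4217) (4.7993, 62.243) (8.3662, 72) (0, 72)]  |A|=68.5987
6. canonical 4-gon: [(0, 60.4217) (4.7993, 62.243) (8.3662, 72) (0, 72)]
7. shoelace: 68.5987

Area of P4's cell: 68.5987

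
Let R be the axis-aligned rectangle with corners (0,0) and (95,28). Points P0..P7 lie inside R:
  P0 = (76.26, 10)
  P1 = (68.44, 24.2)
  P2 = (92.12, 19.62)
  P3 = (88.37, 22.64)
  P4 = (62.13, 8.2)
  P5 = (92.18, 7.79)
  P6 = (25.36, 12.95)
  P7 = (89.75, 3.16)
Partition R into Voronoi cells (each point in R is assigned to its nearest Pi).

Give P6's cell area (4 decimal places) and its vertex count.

1. box [0,95]×[0,28]: [(0, 0) (95, 0) (95, 28) (0, 28)]
2. ⊥bis P6·P0 via (50.81,11.475): [(0, 0) (50.1449, 0) (51.7677, 28) (0, 28)]  |A|=1426.7775
3. ⊥bis P6·P1 via (46.9,18.575): [(0, 0) (50.1449, 0) (50.4366, 5.0322) (44.4387, 28) (0, 28)]  |A|=1342.612
4. ⊥bis P6·P2 via (58.74,16.285): [(0, 0) (50.1449, 0) (50.4366, 5.0322) (44.4387, 28) (0, 28)]  |A|=1342.612
5. ⊥bis P6·P3 via (56.865,17.795): [(0, 0) (50.1449, 0) (50.4366, 5.0322) (44.4387, 28) (0, 28)]  |A|=1342.612
6. ⊥bis P6·P4 via (43.745,10.575): [(0, 0) (42.3789, 0) (45.4806, 24.0104) (44.4387, 28) (0, 28)]  |A|=1234.1421
7. ⊥bis P6·P5 via (58.77,10.37): [(0, 0) (42.3789, 0) (45.4806, 24.0104) (44.4387, 28) (0, 28)]  |A|=1234.1421
8. ⊥bis P6·P7 via (57.555,8.055): [(0, 0) (42.3789, 0) (45.4806, 24.0104) (44.4387, 28) (0, 28)]  |A|=1234.1421
9. canonical 5-gon: [(0, 0) (42.3789, 0) (45.4806, 24.0104) (44.4387, 28) (0, 28)]
10. shoelace: 1234.1421

Area of P6's cell: 1234.1421 (5 vertices)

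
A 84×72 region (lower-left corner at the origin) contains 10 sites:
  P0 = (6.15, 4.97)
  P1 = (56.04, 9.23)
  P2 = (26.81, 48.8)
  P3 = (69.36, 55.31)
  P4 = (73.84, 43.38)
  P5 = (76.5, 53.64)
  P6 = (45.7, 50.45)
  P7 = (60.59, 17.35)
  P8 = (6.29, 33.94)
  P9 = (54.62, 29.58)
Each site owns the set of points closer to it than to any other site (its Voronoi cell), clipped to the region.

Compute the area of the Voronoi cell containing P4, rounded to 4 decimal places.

Area of P4's cell: 432.2552

1. box [0,84]×[0,72]: [(0, 0) (84, 0) (84, 72) (0, 72)]
2. ⊥bis P4·P0 via (39.995,24.175): [(53.7129, 0) (84, 0) (84, 72) (12.8572, 72)]  |A|=3651.4782
3. ⊥bis P4·P1 via (64.94,26.305): [(27.8022, 45.6623) (84, 16.3704) (84, 72) (12.8572, 72)]  |A|=2499.9992
4. ⊥bis P4·P2 via (50.325,46.09): [(49.0022, 34.6122) (84, 16.3704) (84, 72) (53.311, 72)]  |A|=1547.1527
5. ⊥bis P4·P3 via (71.6,49.345): [(49.7547, 41.1416) (49.0022, 34.6122) (84, 16.3704) (84, 54.0015)]  |A|=765.4639
6. ⊥bis P4·P5 via (75.17,48.51): [(71.7427, 49.3986) (49.7547, 41.1416) (49.0022, 34.6122) (84, 16.3704) (84, 46.2207)]  |A|=717.7782
7. ⊥bis P4·P6 via (59.77,46.915): [(71.7427, 49.3986) (59.2117, 44.6929) (55.7901, 31.0742) (84, 16.3704) (84, 46.2207)]  |A|=635.9666
8. ⊥bis P4·P7 via (67.215,30.365): [(71.7427, 49.3986) (59.2117, 44.6929) (56.9276, 35.6016) (84, 21.821) (84, 46.2207)]  |A|=489.9648
9. ⊥bis P4·P8 via (40.065,38.66): [(71.7427, 49.3986) (59.2117, 44.6929) (56.9276, 35.6016) (84, 21.821) (84, 46.2207)]  |A|=489.9648
10. ⊥bis P4·P9 via (64.23,36.48): [(71.7427, 49.3986) (59.2117, 44.6929) (58.984, 43.7864) (69.4302, 29.2374) (84, 21.821) (84, 46.2207)]  |A|=432.2552
11. canonical 6-gon: [(71.7427, 49.3986) (59.2117, 44.6929) (58.984, 43.7864) (69.4302, 29.2374) (84, 21.821) (84, 46.2207)]
12. shoelace: 432.2552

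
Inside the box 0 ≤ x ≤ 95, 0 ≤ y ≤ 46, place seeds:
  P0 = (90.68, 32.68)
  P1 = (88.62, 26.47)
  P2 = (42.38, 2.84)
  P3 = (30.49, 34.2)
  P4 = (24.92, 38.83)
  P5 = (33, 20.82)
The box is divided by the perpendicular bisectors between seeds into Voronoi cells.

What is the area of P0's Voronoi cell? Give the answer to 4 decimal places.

Area of P0's cell: 428.3241

1. box [0,95]×[0,46]: [(0, 0) (95, 0) (95, 46) (0, 46)]
2. ⊥bis P0·P1 via (89.65,29.575): [(95, 27.8003) (95, 46) (40.1358, 46)]  |A|=499.2565
3. ⊥bis P0·P2 via (66.53,17.76): [(51.3895, 42.2669) (95, 27.8003) (95, 46) (49.0832, 46)]  |A|=482.5557
4. ⊥bis P0·P3 via (60.585,33.44): [(60.7297, 39.1685) (95, 27.8003) (95, 46) (60.9022, 46)]  |A|=428.3241
5. ⊥bis P0·P4 via (57.8,35.755): [(60.7297, 39.1685) (95, 27.8003) (95, 46) (60.9022, 46)]  |A|=428.3241
6. ⊥bis P0·P5 via (61.84,26.75): [(60.7297, 39.1685) (95, 27.8003) (95, 46) (60.9022, 46)]  |A|=428.3241
7. canonical 4-gon: [(60.7297, 39.1685) (95, 27.8003) (95, 46) (60.9022, 46)]
8. shoelace: 428.3241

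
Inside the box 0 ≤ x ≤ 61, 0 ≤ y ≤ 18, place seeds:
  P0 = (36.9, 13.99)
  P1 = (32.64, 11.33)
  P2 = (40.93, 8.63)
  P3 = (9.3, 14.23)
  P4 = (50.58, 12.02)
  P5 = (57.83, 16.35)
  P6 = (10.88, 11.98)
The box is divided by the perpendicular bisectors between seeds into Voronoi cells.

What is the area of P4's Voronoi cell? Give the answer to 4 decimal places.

1. box [0,61]×[0,18]: [(0, 0) (61, 0) (61, 18) (0, 18)]
2. ⊥bis P4·P0 via (43.74,13.005): [(41.8672, 0) (61, 0) (61, 18) (44.4593, 18)]  |A|=321.0614
3. ⊥bis P4·P1 via (41.61,11.675): [(42.0186, 1.0513) (42.059, 0) (61, 0) (61, 18) (44.4593, 18)]  |A|=320.9605
4. ⊥bis P4·P2 via (45.755,10.325): [(44.0521, 15.1724) (49.3821, 0) (61, 0) (61, 18) (44.4593, 18)]  |A|=264.0516
5. ⊥bis P4·P3 via (29.94,13.125): [(44.0521, 15.1724) (49.3821, 0) (61, 0) (61, 18) (44.4593, 18)]  |A|=264.0516
6. ⊥bis P4·P5 via (54.205,14.185): [(44.0521, 15.1724) (49.3821, 0) (61, 0) (61, 2.8077) (51.9265, 18) (44.4593, 18)]  |A|=195.1281
7. ⊥bis P4·P6 via (30.73,12): [(44.0521, 15.1724) (49.3821, 0) (61, 0) (61, 2.8077) (51.9265, 18) (44.4593, 18)]  |A|=195.1281
8. canonical 6-gon: [(44.0521, 15.1724) (49.3821, 0) (61, 0) (61, 2.8077) (51.9265, 18) (44.4593, 18)]
9. shoelace: 195.1281

Area of P4's cell: 195.1281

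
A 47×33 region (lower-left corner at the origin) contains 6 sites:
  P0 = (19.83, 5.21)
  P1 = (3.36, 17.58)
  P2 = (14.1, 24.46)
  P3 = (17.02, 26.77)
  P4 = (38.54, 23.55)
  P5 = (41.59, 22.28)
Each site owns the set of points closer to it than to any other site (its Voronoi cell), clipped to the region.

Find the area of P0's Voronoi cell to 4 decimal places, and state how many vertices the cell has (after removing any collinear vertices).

1. box [0,47]×[0,33]: [(0, 0) (47, 0) (47, 33) (0, 33)]
2. ⊥bis P0·P1 via (11.595,11.395): [(3.0366, 0) (47, 0) (47, 33) (27.8217, 33)]  |A|=1041.8372
3. ⊥bis P0·P2 via (16.965,14.835): [(13.3764, 13.7668) (3.0366, 0) (47, 0) (47, 23.7753)]  |A|=702.3231
4. ⊥bis P0·P3 via (18.425,15.99): [(22.7304, 16.5511) (13.3764, 13.7668) (3.0366, 0) (47, 0) (47, 19.7143)]  |A|=653.0437
5. ⊥bis P0·P4 via (29.185,14.38): [(26.5667, 17.0511) (22.7304, 16.5511) (13.3764, 13.7668) (3.0366, 0) (43.2806, 0)]  |A|=419.9198
6. ⊥bis P0·P5 via (30.71,13.745): [(34.3269, 9.1344) (26.5667, 17.0511) (22.7304, 16.5511) (13.3764, 13.7668) (3.0366, 0) (41.4925, 0)]  |A|=411.753
7. canonical 6-gon: [(34.3269, 9.1344) (26.5667, 17.0511) (22.7304, 16.5511) (13.3764, 13.7668) (3.0366, 0) (41.4925, 0)]
8. shoelace: 411.753

Area of P0's cell: 411.7530 (6 vertices)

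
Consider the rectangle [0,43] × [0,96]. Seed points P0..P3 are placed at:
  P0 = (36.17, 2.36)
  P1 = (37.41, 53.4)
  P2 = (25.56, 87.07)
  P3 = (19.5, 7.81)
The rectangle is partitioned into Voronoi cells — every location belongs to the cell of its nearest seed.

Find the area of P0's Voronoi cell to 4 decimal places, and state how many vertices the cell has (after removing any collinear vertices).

Area of P0's cell: 341.6462 (4 vertices)

1. box [0,43]×[0,96]: [(0, 0) (43, 0) (43, 96) (0, 96)]
2. ⊥bis P0·P1 via (36.79,27.88): [(0, 28.7738) (0, 0) (43, 0) (43, 27.7291)]  |A|=1214.813
3. ⊥bis P0·P2 via (30.865,44.715): [(0, 28.7738) (0, 0) (43, 0) (43, 27.7291)]  |A|=1214.813
4. ⊥bis P0·P3 via (27.835,5.085): [(35.2993, 27.9162) (26.1725, 0) (43, 0) (43, 27.7291)]  |A|=341.6462
5. canonical 4-gon: [(35.2993, 27.9162) (26.1725, 0) (43, 0) (43, 27.7291)]
6. shoelace: 341.6462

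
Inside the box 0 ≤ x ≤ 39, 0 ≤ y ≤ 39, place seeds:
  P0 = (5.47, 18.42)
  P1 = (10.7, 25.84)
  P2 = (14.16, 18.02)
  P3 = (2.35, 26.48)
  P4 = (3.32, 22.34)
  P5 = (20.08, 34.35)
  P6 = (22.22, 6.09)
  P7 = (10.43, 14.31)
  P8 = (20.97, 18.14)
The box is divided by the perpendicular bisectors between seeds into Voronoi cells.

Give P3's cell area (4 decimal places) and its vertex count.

1. box [0,39]×[0,39]: [(0, 0) (39, 0) (39, 39) (0, 39)]
2. ⊥bis P3·P0 via (3.91,22.45): [(0, 20.9365) (39, 36.0332) (39, 39) (0, 39)]  |A|=410.0913
3. ⊥bis P3·P1 via (6.525,26.16): [(0, 20.9365) (6.3119, 23.3798) (7.5091, 39) (0, 39)]  |A|=115.655
4. ⊥bis P3·P2 via (8.255,22.25): [(0, 20.9365) (6.3119, 23.3798) (7.5091, 39) (0, 39)]  |A|=115.655
5. ⊥bis P3·P4 via (2.835,24.41): [(0, 23.7458) (6.4559, 25.2584) (7.5091, 39) (0, 39)]  |A|=100.8338
6. ⊥bis P3·P5 via (11.215,30.415): [(0, 23.7458) (6.4559, 25.2584) (7.4937, 38.7986) (7.4043, 39) (0, 39)]  |A|=100.8232
7. ⊥bis P3·P6 via (12.285,16.285): [(0, 23.7458) (6.4559, 25.2584) (7.4937, 38.7986) (7.4043, 39) (0, 39)]  |A|=100.8232
8. ⊥bis P3·P7 via (6.39,20.395): [(0, 23.7458) (6.4559, 25.2584) (7.4937, 38.7986) (7.4043, 39) (0, 39)]  |A|=100.8232
9. ⊥bis P3·P8 via (11.66,22.31): [(0, 23.7458) (6.4559, 25.2584) (7.4937, 38.7986) (7.4043, 39) (0, 39)]  |A|=100.8232
10. canonical 5-gon: [(0, 23.7458) (6.4559, 25.2584) (7.4937, 38.7986) (7.4043, 39) (0, 39)]
11. shoelace: 100.8232

Area of P3's cell: 100.8232 (5 vertices)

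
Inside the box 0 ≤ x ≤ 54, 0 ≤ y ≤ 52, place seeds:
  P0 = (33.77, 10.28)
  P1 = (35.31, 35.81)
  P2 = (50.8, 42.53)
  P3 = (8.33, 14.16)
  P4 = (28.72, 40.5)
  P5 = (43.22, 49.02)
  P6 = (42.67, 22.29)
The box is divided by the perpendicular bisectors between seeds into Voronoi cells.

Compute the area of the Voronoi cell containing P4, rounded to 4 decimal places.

Area of P4's cell: 652.1839

1. box [0,54]×[0,52]: [(0, 0) (54, 0) (54, 52) (0, 52)]
2. ⊥bis P4·P0 via (31.245,25.39): [(0, 20.1687) (54, 29.1925) (54, 52) (0, 52)]  |A|=1475.2461
3. ⊥bis P4·P1 via (32.015,38.155): [(0, 20.1687) (21.808, 23.813) (41.8683, 52) (0, 52)]  |A|=937.1591
4. ⊥bis P4·P2 via (39.76,41.515): [(0, 20.1687) (21.808, 23.813) (39.1475, 48.177) (38.796, 52) (0, 52)]  |A|=931.2865
5. ⊥bis P4·P3 via (18.525,27.33): [(0, 41.6703) (22.2557, 24.442) (39.1475, 48.177) (38.796, 52) (0, 52)]  |A|=685.9764
6. ⊥bis P4·P5 via (35.97,44.76): [(0, 41.6703) (22.2557, 24.442) (36.3072, 44.1861) (31.7159, 52) (0, 52)]  |A|=652.1839
7. ⊥bis P4·P6 via (35.695,31.395): [(0, 41.6703) (22.2557, 24.442) (36.3072, 44.1861) (31.7159, 52) (0, 52)]  |A|=652.1839
8. canonical 5-gon: [(0, 41.6703) (22.2557, 24.442) (36.3072, 44.1861) (31.7159, 52) (0, 52)]
9. shoelace: 652.1839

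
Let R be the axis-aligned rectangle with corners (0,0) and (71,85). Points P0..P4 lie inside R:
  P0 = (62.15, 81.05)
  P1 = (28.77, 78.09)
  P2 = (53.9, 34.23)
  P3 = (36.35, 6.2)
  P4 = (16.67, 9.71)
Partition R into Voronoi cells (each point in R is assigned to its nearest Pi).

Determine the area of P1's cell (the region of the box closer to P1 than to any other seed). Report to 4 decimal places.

1. box [0,71]×[0,85]: [(0, 0) (71, 0) (71, 85) (0, 85)]
2. ⊥bis P1·P0 via (45.46,79.57): [(0, 0) (52.5159, 0) (44.9785, 85) (0, 85)]  |A|=4143.5132
3. ⊥bis P1·P2 via (41.335,56.16): [(0, 32.4767) (47.2361, 59.5411) (44.9785, 85) (0, 85)]  |A|=1813.0488
4. ⊥bis P1·P3 via (32.56,42.145): [(0, 38.7119) (13.3367, 40.1181) (47.2361, 59.5411) (44.9785, 85) (0, 85)]  |A|=1771.4703
5. ⊥bis P1·P4 via (22.72,43.9): [(0, 47.9204) (20.5939, 44.2762) (47.2361, 59.5411) (44.9785, 85) (0, 85)]  |A|=1654.0262
6. canonical 5-gon: [(0, 47.9204) (20.5939, 44.2762) (47.2361, 59.5411) (44.9785, 85) (0, 85)]
7. shoelace: 1654.0262

Area of P1's cell: 1654.0262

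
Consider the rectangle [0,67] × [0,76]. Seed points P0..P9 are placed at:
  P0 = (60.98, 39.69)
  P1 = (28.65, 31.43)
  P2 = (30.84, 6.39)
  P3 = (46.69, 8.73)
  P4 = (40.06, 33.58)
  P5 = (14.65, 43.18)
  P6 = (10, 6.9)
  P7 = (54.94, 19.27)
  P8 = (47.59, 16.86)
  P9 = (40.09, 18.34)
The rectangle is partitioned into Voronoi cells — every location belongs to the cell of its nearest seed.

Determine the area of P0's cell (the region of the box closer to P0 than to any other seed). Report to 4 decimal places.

Area of P0's cell: 990.2665

1. box [0,67]×[0,76]: [(0, 0) (67, 0) (67, 76) (0, 76)]
2. ⊥bis P0·P1 via (44.815,35.56): [(53.9002, 0) (67, 0) (67, 76) (34.483, 76)]  |A|=1733.4381
3. ⊥bis P0·P2 via (45.91,23.04): [(48.6466, 20.5631) (67, 3.9513) (67, 76) (34.483, 76)]  |A|=1562.4917
4. ⊥bis P0·P3 via (53.835,24.21): [(46.8966, 27.4125) (67, 18.1335) (67, 76) (34.483, 76)]  |A|=1371.6167
5. ⊥bis P0·P4 via (50.52,36.635): [(54.1978, 24.0425) (67, 18.1335) (67, 76) (39.0229, 76)]  |A|=1097.2192
6. ⊥bis P0·P5 via (37.815,41.435): [(40.1325, 72.2006) (54.1978, 24.0425) (67, 18.1335) (67, 76) (40.4188, 76)]  |A|=1094.5674
7. ⊥bis P0·P6 via (35.49,23.295): [(40.1325, 72.2006) (54.1978, 24.0425) (67, 18.1335) (67, 76) (40.4188, 76)]  |A|=1094.5674
8. ⊥bis P0·P7 via (57.96,29.48): [(40.1325, 72.2006) (52.1038, 31.2122) (67, 26.8061) (67, 76) (40.4188, 76)]  |A|=990.2665
9. ⊥bis P0·P8 via (54.285,28.275): [(40.1325, 72.2006) (52.1038, 31.2122) (67, 26.8061) (67, 76) (40.4188, 76)]  |A|=990.2665
10. ⊥bis P0·P9 via (50.535,29.015): [(40.1325, 72.2006) (52.1038, 31.2122) (67, 26.8061) (67, 76) (40.4188, 76)]  |A|=990.2665
11. canonical 5-gon: [(40.1325, 72.2006) (52.1038, 31.2122) (67, 26.8061) (67, 76) (40.4188, 76)]
12. shoelace: 990.2665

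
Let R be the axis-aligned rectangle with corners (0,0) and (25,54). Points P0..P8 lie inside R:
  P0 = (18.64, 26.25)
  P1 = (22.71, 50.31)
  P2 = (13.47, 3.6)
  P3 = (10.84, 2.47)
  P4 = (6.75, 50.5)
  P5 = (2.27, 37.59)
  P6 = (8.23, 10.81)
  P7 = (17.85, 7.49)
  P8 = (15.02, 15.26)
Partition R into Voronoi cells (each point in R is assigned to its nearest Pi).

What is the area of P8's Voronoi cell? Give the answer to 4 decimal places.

1. box [0,25]×[0,54]: [(0, 0) (25, 0) (25, 54) (0, 54)]
2. ⊥bis P8·P0 via (16.83,20.755): [(0, 26.2986) (0, 0) (25, 0) (25, 18.0639)]  |A|=554.5315
3. ⊥bis P8·P1 via (18.865,32.785): [(0, 26.2986) (0, 0) (25, 0) (25, 18.0639)]  |A|=554.5315
4. ⊥bis P8·P2 via (14.245,9.43): [(0, 26.2986) (0, 11.3236) (25, 8.0003) (25, 18.0639)]  |A|=312.9823
5. ⊥bis P8·P3 via (12.93,8.865): [(0, 26.2986) (0, 13.0908) (9.1143, 10.112) (25, 8.0003) (25, 18.0639)]  |A|=304.9293
6. ⊥bis P8·P4 via (10.885,32.88): [(0, 26.2986) (0, 13.0908) (9.1143, 10.112) (25, 8.0003) (25, 18.0639)]  |A|=304.9293
7. ⊥bis P8·P5 via (8.645,26.425): [(5.342, 24.539) (0, 21.4889) (0, 13.0908) (9.1143, 10.112) (25, 8.0003) (25, 18.0639)]  |A|=292.0824
8. ⊥bis P8·P6 via (11.625,13.035): [(5.342, 24.539) (4.4277, 24.017) (13.9631, 9.4675) (25, 8.0003) (25, 18.0639)]  |A|=184.903
9. ⊥bis P8·P7 via (16.435,11.375): [(5.342, 24.539) (4.4277, 24.017) (13.4302, 10.2806) (25, 14.4946) (25, 18.0639)]  |A|=143.2381
10. canonical 5-gon: [(5.342, 24.539) (4.4277, 24.017) (13.4302, 10.2806) (25, 14.4946) (25, 18.0639)]
11. shoelace: 143.2381

Area of P8's cell: 143.2381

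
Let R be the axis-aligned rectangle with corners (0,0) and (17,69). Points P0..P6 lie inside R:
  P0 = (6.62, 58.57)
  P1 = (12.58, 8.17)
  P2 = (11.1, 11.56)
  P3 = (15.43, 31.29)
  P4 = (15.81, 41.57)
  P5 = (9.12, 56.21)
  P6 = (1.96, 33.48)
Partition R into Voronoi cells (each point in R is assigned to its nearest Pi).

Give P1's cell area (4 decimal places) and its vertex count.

1. box [0,17]×[0,69]: [(0, 0) (17, 0) (17, 69) (0, 69)]
2. ⊥bis P1·P0 via (9.6,33.37): [(0, 32.2348) (0, 0) (17, 0) (17, 34.2451)]  |A|=565.0787
3. ⊥bis P1·P2 via (11.84,9.865): [(0, 4.6959) (0, 0) (17, 0) (17, 12.1177)]  |A|=142.9161
4. ⊥bis P1·P3 via (14.005,19.73): [(0, 4.6959) (0, 0) (17, 0) (17, 12.1177)]  |A|=142.9161
5. ⊥bis P1·P4 via (14.195,24.87): [(0, 4.6959) (0, 0) (17, 0) (17, 12.1177)]  |A|=142.9161
6. ⊥bis P1·P5 via (10.85,32.19): [(0, 4.6959) (0, 0) (17, 0) (17, 12.1177)]  |A|=142.9161
7. ⊥bis P1·P6 via (7.27,20.825): [(0, 4.6959) (0, 0) (17, 0) (17, 12.1177)]  |A|=142.9161
8. canonical 4-gon: [(0, 4.6959) (0, 0) (17, 0) (17, 12.1177)]
9. shoelace: 142.9161

Area of P1's cell: 142.9161 (4 vertices)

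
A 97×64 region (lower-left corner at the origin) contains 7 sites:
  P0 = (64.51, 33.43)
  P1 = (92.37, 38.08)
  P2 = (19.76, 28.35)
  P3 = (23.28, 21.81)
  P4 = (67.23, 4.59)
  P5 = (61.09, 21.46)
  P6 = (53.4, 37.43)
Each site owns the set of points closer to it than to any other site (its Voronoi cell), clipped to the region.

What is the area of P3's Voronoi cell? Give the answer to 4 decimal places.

1. box [0,97]×[0,64]: [(0, 0) (97, 0) (97, 64) (0, 64)]
2. ⊥bis P3·P0 via (43.895,27.62): [(0, 0) (51.6792, 0) (33.6419, 64) (0, 64)]  |A|=2730.2764
3. ⊥bis P3·P1 via (57.825,29.945): [(0, 0) (51.6792, 0) (33.6419, 64) (0, 64)]  |A|=2730.2764
4. ⊥bis P3·P2 via (21.52,25.08): [(0, 13.4974) (0, 0) (51.6792, 0) (41.5695, 35.8712)]  |A|=1207.4377
5. ⊥bis P3·P4 via (45.255,13.2): [(0, 13.4974) (0, 0) (40.0831, 0) (46.8277, 17.2141) (41.5695, 35.8712)]  |A|=1107.6295
6. ⊥bis P3·P5 via (42.185,21.635): [(0, 13.4974) (0, 0) (40.0831, 0) (42.0307, 4.9708) (42.293, 33.3041) (41.5695, 35.8712)]  |A|=1041.2776
7. ⊥bis P3·P6 via (38.34,29.62): [(36.5103, 33.1482) (0, 13.4974) (0, 0) (40.0831, 0) (42.0307, 4.9708) (42.1902, 22.1957)]  |A|=1001.6886
8. canonical 6-gon: [(36.5103, 33.1482) (0, 13.4974) (0, 0) (40.0831, 0) (42.0307, 4.9708) (42.1902, 22.1957)]
9. shoelace: 1001.6886

Area of P3's cell: 1001.6886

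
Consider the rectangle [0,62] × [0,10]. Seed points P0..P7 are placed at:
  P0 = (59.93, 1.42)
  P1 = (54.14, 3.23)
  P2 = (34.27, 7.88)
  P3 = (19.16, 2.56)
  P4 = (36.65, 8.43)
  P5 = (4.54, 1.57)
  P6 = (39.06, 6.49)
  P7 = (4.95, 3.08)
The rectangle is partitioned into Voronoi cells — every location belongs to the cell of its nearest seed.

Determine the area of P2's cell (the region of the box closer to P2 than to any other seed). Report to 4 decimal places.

1. box [0,62]×[0,10]: [(0, 0) (62, 0) (62, 10) (0, 10)]
2. ⊥bis P2·P0 via (47.1,4.65): [(0, 0) (45.9293, 0) (48.4469, 10) (0, 10)]  |A|=471.8811
3. ⊥bis P2·P1 via (44.205,5.555): [(0, 0) (42.905, 0) (45.2452, 10) (0, 10)]  |A|=440.7512
4. ⊥bis P2·P3 via (26.715,5.22): [(28.5529, 0) (42.905, 0) (45.2452, 10) (25.032, 10)]  |A|=172.8266
5. ⊥bis P2·P4 via (35.46,8.155): [(28.5529, 0) (37.3446, 0) (35.0336, 10) (25.032, 10)]  |A|=93.9664
6. ⊥bis P2·P5 via (19.405,4.725): [(28.5529, 0) (37.3446, 0) (35.0336, 10) (25.032, 10)]  |A|=93.9664
7. ⊥bis P2·P6 via (36.665,7.185): [(28.5529, 0) (34.58, 0) (36.119, 5.3034) (35.0336, 10) (25.032, 10)]  |A|=86.6356
8. ⊥bis P2·P7 via (19.61,5.48): [(28.5529, 0) (34.58, 0) (36.119, 5.3034) (35.0336, 10) (25.032, 10)]  |A|=86.6356
9. canonical 5-gon: [(28.5529, 0) (34.58, 0) (36.119, 5.3034) (35.0336, 10) (25.032, 10)]
10. shoelace: 86.6356

Area of P2's cell: 86.6356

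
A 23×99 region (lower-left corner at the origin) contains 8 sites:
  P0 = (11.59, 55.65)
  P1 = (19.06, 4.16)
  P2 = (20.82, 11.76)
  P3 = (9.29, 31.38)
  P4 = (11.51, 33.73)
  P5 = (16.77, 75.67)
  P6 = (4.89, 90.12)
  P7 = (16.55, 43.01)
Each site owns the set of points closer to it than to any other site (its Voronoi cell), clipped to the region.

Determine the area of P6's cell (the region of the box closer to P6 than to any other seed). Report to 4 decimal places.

1. box [0,23]×[0,99]: [(0, 0) (23, 0) (23, 99) (0, 99)]
2. ⊥bis P6·P0 via (8.24,72.885): [(0, 71.2834) (23, 75.7539) (23, 99) (0, 99)]  |A|=586.071
3. ⊥bis P6·P1 via (11.975,47.14): [(0, 71.2834) (23, 75.7539) (23, 99) (0, 99)]  |A|=586.071
4. ⊥bis P6·P2 via (12.855,50.94): [(0, 71.2834) (23, 75.7539) (23, 99) (0, 99)]  |A|=586.071
5. ⊥bis P6·P3 via (7.09,60.75): [(0, 71.2834) (23, 75.7539) (23, 99) (0, 99)]  |A|=586.071
6. ⊥bis P6·P4 via (8.2,61.925): [(0, 71.2834) (23, 75.7539) (23, 99) (0, 99)]  |A|=586.071
7. ⊥bis P6·P5 via (10.83,82.895): [(0, 73.9912) (23, 92.9005) (23, 99) (0, 99)]  |A|=357.7457
8. ⊥bis P6·P7 via (10.72,66.565): [(0, 73.9912) (23, 92.9005) (23, 99) (0, 99)]  |A|=357.7457
9. canonical 4-gon: [(0, 73.9912) (23, 92.9005) (23, 99) (0, 99)]
10. shoelace: 357.7457

Area of P6's cell: 357.7457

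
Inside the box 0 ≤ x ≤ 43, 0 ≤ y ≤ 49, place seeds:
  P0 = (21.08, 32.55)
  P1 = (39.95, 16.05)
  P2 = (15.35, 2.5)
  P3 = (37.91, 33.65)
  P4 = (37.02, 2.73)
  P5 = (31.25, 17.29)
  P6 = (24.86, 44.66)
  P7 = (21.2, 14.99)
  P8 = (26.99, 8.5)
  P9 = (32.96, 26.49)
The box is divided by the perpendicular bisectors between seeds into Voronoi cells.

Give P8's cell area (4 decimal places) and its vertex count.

Area of P8's cell: 125.2205 (5 vertices)

1. box [0,43]×[0,49]: [(0, 0) (43, 0) (43, 49) (0, 49)]
2. ⊥bis P8·P0 via (24.035,20.525): [(0, 14.6187) (0, 0) (43, 0) (43, 25.1854)]  |A|=855.7883
3. ⊥bis P8·P1 via (33.47,12.275): [(28.0842, 21.52) (0, 14.6187) (0, 0) (40.6209, 0)]  |A|=642.3592
4. ⊥bis P8·P2 via (21.17,5.5): [(28.0842, 21.52) (14.618, 18.2109) (24.0051, 0) (40.6209, 0)]  |A|=316.9346
5. ⊥bis P8·P3 via (32.45,21.075): [(28.0842, 21.52) (14.618, 18.2109) (24.0051, 0) (40.6209, 0)]  |A|=316.9346
6. ⊥bis P8·P4 via (32.005,5.615): [(34.6606, 10.2313) (28.0842, 21.52) (14.618, 18.2109) (24.0051, 0) (28.7748, 0)]  |A|=256.3344
7. ⊥bis P8·P5 via (29.12,12.895): [(34.651, 10.2145) (16.9625, 18.787) (14.618, 18.2109) (24.0051, 0) (28.7748, 0)]  |A|=184.3827
8. ⊥bis P8·P6 via (25.925,26.58): [(34.651, 10.2145) (16.9625, 18.787) (14.618, 18.2109) (24.0051, 0) (28.7748, 0)]  |A|=184.3827
9. ⊥bis P8·P7 via (24.095,11.745): [(34.651, 10.2145) (26.6991, 14.0683) (19.8863, 7.9903) (24.0051, 0) (28.7748, 0)]  |A|=125.2205
10. ⊥bis P8·P9 via (29.975,17.495): [(34.651, 10.2145) (26.6991, 14.0683) (19.8863, 7.9903) (24.0051, 0) (28.7748, 0)]  |A|=125.2205
11. canonical 5-gon: [(34.651, 10.2145) (26.6991, 14.0683) (19.8863, 7.9903) (24.0051, 0) (28.7748, 0)]
12. shoelace: 125.2205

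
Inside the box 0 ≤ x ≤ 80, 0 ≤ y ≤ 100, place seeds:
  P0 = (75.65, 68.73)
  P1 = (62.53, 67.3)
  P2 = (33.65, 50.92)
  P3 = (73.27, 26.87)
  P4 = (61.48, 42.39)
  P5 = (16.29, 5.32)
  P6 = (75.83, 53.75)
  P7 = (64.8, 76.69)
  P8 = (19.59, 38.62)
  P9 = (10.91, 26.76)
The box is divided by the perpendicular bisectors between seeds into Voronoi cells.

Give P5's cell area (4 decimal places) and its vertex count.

Area of P5's cell: 833.1754 (6 vertices)

1. box [0,80]×[0,100]: [(0, 0) (80, 0) (80, 100) (0, 100)]
2. ⊥bis P5·P0 via (45.97,37.025): [(0, 80.0589) (0, 0) (80, 0) (80, 5.1685)]  |A|=3409.0957
3. ⊥bis P5·P1 via (39.41,36.31): [(75.4786, 9.4012) (0, 65.7117) (0, 0) (80, 0) (80, 5.1685)]  |A|=2867.6436
4. ⊥bis P5·P2 via (24.97,28.12): [(76.3965, 8.5418) (0, 37.6261) (0, 0) (80, 0) (80, 5.1685)]  |A|=1788.238
5. ⊥bis P5·P3 via (44.78,16.095): [(42.7992, 21.3324) (0, 37.6261) (0, 0) (50.8672, 0)]  |A|=1347.7433
6. ⊥bis P5·P4 via (38.885,23.855): [(44.3774, 17.1595) (40.1166, 22.3537) (0, 37.6261) (0, 0) (50.8672, 0)]  |A|=1342.952
7. ⊥bis P5·P6 via (46.06,29.535): [(44.3774, 17.1595) (40.1166, 22.3537) (0, 37.6261) (0, 0) (50.8672, 0)]  |A|=1342.952
8. ⊥bis P5·P7 via (40.545,41.005): [(44.3774, 17.1595) (40.1166, 22.3537) (0, 37.6261) (0, 0) (50.8672, 0)]  |A|=1342.952
9. ⊥bis P5·P8 via (17.94,21.97): [(44.3774, 17.1595) (42.4214, 19.5439) (0, 23.7478) (0, 0) (50.8672, 0)]  |A|=1009.8251
10. ⊥bis P5·P9 via (13.6,16.04): [(44.3774, 17.1595) (42.4214, 19.5439) (31.77, 20.5995) (0, 12.6273) (0, 0) (50.8672, 0)]  |A|=833.1754
11. canonical 6-gon: [(44.3774, 17.1595) (42.4214, 19.5439) (31.77, 20.5995) (0, 12.6273) (0, 0) (50.8672, 0)]
12. shoelace: 833.1754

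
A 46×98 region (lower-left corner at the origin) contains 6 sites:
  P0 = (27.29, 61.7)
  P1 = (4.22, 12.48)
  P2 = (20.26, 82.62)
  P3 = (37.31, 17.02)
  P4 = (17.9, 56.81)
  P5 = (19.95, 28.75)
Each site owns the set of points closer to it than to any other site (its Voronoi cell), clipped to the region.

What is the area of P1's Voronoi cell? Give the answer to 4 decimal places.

Area of P1's cell: 476.6695

1. box [0,46]×[0,98]: [(0, 0) (46, 0) (46, 98) (0, 98)]
2. ⊥bis P1·P0 via (15.755,37.09): [(0, 44.4746) (0, 0) (46, 0) (46, 22.9138)]  |A|=1549.9324
3. ⊥bis P1·P2 via (12.24,47.55): [(0, 44.4746) (0, 0) (46, 0) (46, 22.9138)]  |A|=1549.9324
4. ⊥bis P1·P3 via (20.765,14.75): [(17.8336, 36.1157) (0, 44.4746) (0, 0) (22.7887, 0)]  |A|=808.0862
5. ⊥bis P1·P4 via (11.06,34.645): [(18.3438, 32.3973) (0, 38.0581) (0, 0) (22.7887, 0)]  |A|=718.2103
6. ⊥bis P1·P5 via (12.085,20.615): [(21.1647, 11.8366) (0, 32.2989) (0, 0) (22.7887, 0)]  |A|=476.6695
7. canonical 4-gon: [(21.1647, 11.8366) (0, 32.2989) (0, 0) (22.7887, 0)]
8. shoelace: 476.6695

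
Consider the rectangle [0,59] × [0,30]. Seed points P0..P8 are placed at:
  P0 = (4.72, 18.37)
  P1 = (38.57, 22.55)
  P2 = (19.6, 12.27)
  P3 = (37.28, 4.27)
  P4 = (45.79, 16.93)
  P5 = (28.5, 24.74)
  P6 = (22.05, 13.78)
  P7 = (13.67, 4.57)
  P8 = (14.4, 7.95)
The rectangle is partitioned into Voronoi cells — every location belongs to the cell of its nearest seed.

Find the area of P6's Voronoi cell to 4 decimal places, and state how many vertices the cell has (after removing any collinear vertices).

Area of P6's cell: 147.5546 (5 vertices)

1. box [0,59]×[0,30]: [(0, 0) (59, 0) (59, 30) (0, 30)]
2. ⊥bis P6·P0 via (13.385,16.075): [(9.1274, 0) (59, 0) (59, 30) (17.0732, 30)]  |A|=1376.9917
3. ⊥bis P6·P1 via (30.31,18.165): [(9.1274, 0) (39.9533, 0) (24.0271, 30) (17.0732, 30)]  |A|=566.698
4. ⊥bis P6·P2 via (20.825,13.025): [(15.0562, 22.3849) (28.8527, 0) (39.9533, 0) (24.0271, 30) (17.0732, 30)]  |A|=345.9239
5. ⊥bis P6·P3 via (29.665,9.025): [(15.0562, 22.3849) (26.4568, 3.8872) (32.6362, 13.7832) (24.0271, 30) (17.0732, 30)]  |A|=245.558
6. ⊥bis P6·P4 via (33.92,15.355): [(15.0562, 22.3849) (26.4568, 3.8872) (32.6362, 13.7832) (24.0271, 30) (17.0732, 30)]  |A|=245.558
7. ⊥bis P6·P5 via (25.275,19.26): [(15.7182, 24.8842) (15.0562, 22.3849) (26.4568, 3.8872) (32.6362, 13.7832) (31.7523, 15.4481)]  |A|=147.5546
8. ⊥bis P6·P7 via (17.86,9.175): [(15.7182, 24.8842) (15.0562, 22.3849) (26.4568, 3.8872) (32.6362, 13.7832) (31.7523, 15.4481)]  |A|=147.5546
9. ⊥bis P6·P8 via (18.225,10.865): [(15.7182, 24.8842) (15.0562, 22.3849) (26.4568, 3.8872) (32.6362, 13.7832) (31.7523, 15.4481)]  |A|=147.5546
10. canonical 5-gon: [(15.7182, 24.8842) (15.0562, 22.3849) (26.4568, 3.8872) (32.6362, 13.7832) (31.7523, 15.4481)]
11. shoelace: 147.5546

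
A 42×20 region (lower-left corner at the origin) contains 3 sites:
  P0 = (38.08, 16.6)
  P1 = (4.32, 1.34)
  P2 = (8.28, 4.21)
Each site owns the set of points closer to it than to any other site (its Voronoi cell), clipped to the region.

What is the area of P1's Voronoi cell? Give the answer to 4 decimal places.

1. box [0,42]×[0,20]: [(0, 0) (42, 0) (42, 20) (0, 20)]
2. ⊥bis P1·P0 via (21.2,8.97): [(0, 0) (25.2546, 0) (16.2143, 20) (0, 20)]  |A|=414.6885
3. ⊥bis P1·P2 via (6.3,2.775): [(0, 11.4677) (0, 0) (8.3112, 0)]  |A|=47.655
4. canonical 3-gon: [(0, 11.4677) (0, 0) (8.3112, 0)]
5. shoelace: 47.655

Area of P1's cell: 47.6550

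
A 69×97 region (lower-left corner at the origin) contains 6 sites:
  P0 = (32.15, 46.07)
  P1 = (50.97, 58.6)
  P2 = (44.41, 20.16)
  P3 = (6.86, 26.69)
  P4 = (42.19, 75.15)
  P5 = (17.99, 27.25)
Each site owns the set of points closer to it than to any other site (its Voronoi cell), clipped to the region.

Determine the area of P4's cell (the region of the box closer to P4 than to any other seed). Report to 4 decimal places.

Area of P4's cell: 1962.2217

1. box [0,69]×[0,97]: [(0, 0) (69, 0) (69, 97) (0, 97)]
2. ⊥bis P4·P0 via (37.17,60.61): [(0, 73.4431) (69, 49.6206) (69, 97) (0, 97)]  |A|=2447.3038
3. ⊥bis P4·P1 via (46.58,66.875): [(0, 73.4431) (35.7166, 61.1118) (69, 78.7691) (69, 97) (0, 97)]  |A|=1962.2217
4. ⊥bis P4·P2 via (43.3,47.655): [(0, 73.4431) (35.7166, 61.1118) (69, 78.7691) (69, 97) (0, 97)]  |A|=1962.2217
5. ⊥bis P4·P3 via (24.525,50.92): [(0, 73.4431) (35.7166, 61.1118) (69, 78.7691) (69, 97) (0, 97)]  |A|=1962.2217
6. ⊥bis P4·P5 via (30.09,51.2): [(0, 73.4431) (35.7166, 61.1118) (69, 78.7691) (69, 97) (0, 97)]  |A|=1962.2217
7. canonical 5-gon: [(0, 73.4431) (35.7166, 61.1118) (69, 78.7691) (69, 97) (0, 97)]
8. shoelace: 1962.2217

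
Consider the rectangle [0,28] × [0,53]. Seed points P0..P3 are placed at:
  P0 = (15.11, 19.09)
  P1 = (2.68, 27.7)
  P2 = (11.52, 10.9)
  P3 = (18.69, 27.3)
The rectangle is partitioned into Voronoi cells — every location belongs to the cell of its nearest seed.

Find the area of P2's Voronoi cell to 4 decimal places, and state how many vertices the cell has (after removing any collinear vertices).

Area of P2's cell: 397.0695 (5 vertices)

1. box [0,28]×[0,53]: [(0, 0) (28, 0) (28, 53) (0, 53)]
2. ⊥bis P2·P0 via (13.315,14.995): [(0, 20.8315) (0, 0) (28, 0) (28, 8.558)]  |A|=411.4526
3. ⊥bis P2·P1 via (7.1,19.3): [(5.4611, 18.4377) (0, 15.564) (0, 0) (28, 0) (28, 8.558)]  |A|=397.0695
4. ⊥bis P2·P3 via (15.105,19.1): [(5.4611, 18.4377) (0, 15.564) (0, 0) (28, 0) (28, 8.558)]  |A|=397.0695
5. canonical 5-gon: [(5.4611, 18.4377) (0, 15.564) (0, 0) (28, 0) (28, 8.558)]
6. shoelace: 397.0695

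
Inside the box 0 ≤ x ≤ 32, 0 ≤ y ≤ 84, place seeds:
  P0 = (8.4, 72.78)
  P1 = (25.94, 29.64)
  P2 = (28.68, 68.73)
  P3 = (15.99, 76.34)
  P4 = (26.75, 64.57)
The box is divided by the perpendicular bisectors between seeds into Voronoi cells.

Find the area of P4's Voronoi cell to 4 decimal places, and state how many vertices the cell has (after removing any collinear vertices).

Area of P4's cell: 394.0831 (5 vertices)

1. box [0,32]×[0,84]: [(0, 0) (32, 0) (32, 84) (0, 84)]
2. ⊥bis P4·P0 via (17.575,68.675): [(0, 29.3935) (0, 0) (32, 0) (32, 84) (24.4316, 84)]  |A|=2020.9383
3. ⊥bis P4·P1 via (26.345,47.105): [(8.1135, 47.5278) (32, 46.9739) (32, 84) (24.4316, 84)]  |A|=580.2311
4. ⊥bis P4·P2 via (27.715,66.65): [(18.5677, 70.8938) (8.1135, 47.5278) (32, 46.9739) (32, 64.662)]  |A|=400.7579
5. ⊥bis P4·P3 via (21.37,70.455): [(20.745, 69.8837) (16.2961, 65.8165) (8.1135, 47.5278) (32, 46.9739) (32, 64.662)]  |A|=394.0831
6. canonical 5-gon: [(20.745, 69.8837) (16.2961, 65.8165) (8.1135, 47.5278) (32, 46.9739) (32, 64.662)]
7. shoelace: 394.0831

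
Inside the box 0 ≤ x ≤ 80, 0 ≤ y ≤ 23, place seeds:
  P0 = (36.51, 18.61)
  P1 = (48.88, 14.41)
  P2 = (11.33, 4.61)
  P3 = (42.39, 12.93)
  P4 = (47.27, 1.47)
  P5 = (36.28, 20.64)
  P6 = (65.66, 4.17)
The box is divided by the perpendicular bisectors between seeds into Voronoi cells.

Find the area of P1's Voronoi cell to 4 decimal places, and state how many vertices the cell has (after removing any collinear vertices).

Area of P1's cell: 239.9789 (5 vertices)

1. box [0,80]×[0,23]: [(0, 0) (80, 0) (80, 23) (0, 23)]
2. ⊥bis P1·P0 via (42.695,16.51): [(37.0893, 0) (80, 0) (80, 23) (44.8986, 23)]  |A|=897.1392
3. ⊥bis P1·P2 via (30.105,9.51): [(37.0893, 0) (80, 0) (80, 23) (44.8986, 23)]  |A|=897.1392
4. ⊥bis P1·P3 via (45.635,13.67): [(44.0663, 20.5489) (48.7523, 0) (80, 0) (80, 23) (44.8986, 23)]  |A|=777.3084
5. ⊥bis P1·P4 via (48.075,7.94): [(44.0663, 20.5489) (46.9086, 8.0851) (80, 3.9679) (80, 23) (44.8986, 23)]  |A|=585.3364
6. ⊥bis P1·P5 via (42.58,17.525): [(44.0691, 20.5367) (46.9086, 8.0851) (80, 3.9679) (80, 23) (45.2871, 23)]  |A|=584.8494
7. ⊥bis P1·P6 via (57.27,9.29): [(44.0691, 20.5367) (46.9086, 8.0851) (55.8554, 6.972) (65.6365, 23) (45.2871, 23)]  |A|=239.9789
8. canonical 5-gon: [(44.0691, 20.5367) (46.9086, 8.0851) (55.8554, 6.972) (65.6365, 23) (45.2871, 23)]
9. shoelace: 239.9789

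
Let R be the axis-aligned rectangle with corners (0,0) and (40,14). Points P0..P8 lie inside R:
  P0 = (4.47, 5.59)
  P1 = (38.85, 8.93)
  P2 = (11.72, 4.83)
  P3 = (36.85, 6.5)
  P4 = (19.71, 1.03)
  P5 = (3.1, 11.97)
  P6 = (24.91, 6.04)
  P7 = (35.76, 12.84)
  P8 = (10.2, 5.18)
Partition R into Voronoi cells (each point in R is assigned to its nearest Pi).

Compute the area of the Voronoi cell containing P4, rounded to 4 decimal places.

1. box [0,40]×[0,14]: [(0, 0) (40, 0) (40, 14) (0, 14)]
2. ⊥bis P4·P0 via (12.09,3.31): [(11.0996, 0) (40, 0) (40, 14) (15.2886, 14)]  |A|=375.2827
3. ⊥bis P4·P1 via (29.28,4.98): [(11.0996, 0) (31.3355, 0) (25.557, 14) (15.2886, 14)]  |A|=213.5302
4. ⊥bis P4·P2 via (15.715,2.93): [(14.3215, 0) (31.3355, 0) (25.557, 14) (20.9798, 14)]  |A|=151.1381
5. ⊥bis P4·P3 via (28.28,3.765): [(14.3215, 0) (29.4815, 0) (25.0136, 14) (20.9798, 14)]  |A|=134.3569
6. ⊥bis P4·P5 via (11.405,6.5): [(14.3215, 0) (29.4815, 0) (25.0136, 14) (20.9798, 14)]  |A|=134.3569
7. ⊥bis P4·P6 via (22.31,3.535): [(18.0872, 7.9179) (14.3215, 0) (25.7158, 0)]  |A|=45.1097
8. ⊥bis P4·P7 via (27.735,6.935): [(18.0872, 7.9179) (14.3215, 0) (25.7158, 0)]  |A|=45.1097
9. ⊥bis P4·P8 via (14.955,3.105): [(18.0872, 7.9179) (14.3215, 0) (25.7158, 0)]  |A|=45.1097
10. canonical 3-gon: [(18.0872, 7.9179) (14.3215, 0) (25.7158, 0)]
11. shoelace: 45.1097

Area of P4's cell: 45.1097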